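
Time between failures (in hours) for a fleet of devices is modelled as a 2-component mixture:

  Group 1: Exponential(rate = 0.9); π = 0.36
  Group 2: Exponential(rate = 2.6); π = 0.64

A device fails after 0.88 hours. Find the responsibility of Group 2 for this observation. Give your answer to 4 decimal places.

0.5350

The responsibility of component k is P(Z=k) f_k(x) divided by Σ_j P(Z=j) f_j(x).
Exponential densities:
  L_1 = 0.9·e^(−0.9·0.88) = 0.9·e^(−0.7920) = 0.407644
  L_2 = 2.6·e^(−2.6·0.88) = 2.6·e^(−2.2880) = 0.26382
Unnormalised posteriors:
  P(Z=1)·L_1 = 0.36 × 0.407644 = 0.146752
  P(Z=2)·L_2 = 0.64 × 0.26382 = 0.168845
Sum: 0.146752 + 0.168845 = 0.315597
P(Group 2 | x) ≈ 0.5350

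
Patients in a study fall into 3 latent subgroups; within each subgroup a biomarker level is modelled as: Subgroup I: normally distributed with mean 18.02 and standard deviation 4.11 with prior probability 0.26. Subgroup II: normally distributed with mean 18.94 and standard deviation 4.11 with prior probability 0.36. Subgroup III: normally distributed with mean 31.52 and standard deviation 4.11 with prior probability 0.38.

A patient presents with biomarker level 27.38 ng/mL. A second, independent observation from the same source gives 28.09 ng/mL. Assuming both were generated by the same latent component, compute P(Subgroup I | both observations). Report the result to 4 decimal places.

The responsibility of component k is π_k f_k(x) divided by Σ_j π_j f_j(x).
Since both observations come from the same component, the likelihood for component k is f_k(x₁)·f_k(x₂).
  f_I = [(1/(4.11·√(2π)))·exp(−(27.38−18.02)²/(2·4.11²)) = 0.097066·exp(-2.59321) = 0.00725856] × [0.00482517] = 3.50238e-05
  f_II = [(1/(4.11·√(2π)))·exp(−(27.38−18.94)²/(2·4.11²)) = 0.097066·exp(-2.10849) = 0.0117859] × [0.00814365] = 9.59803e-05
  f_III = [(1/(4.11·√(2π)))·exp(−(27.38−31.52)²/(2·4.11²)) = 0.097066·exp(-0.50733) = 0.0584439] × [0.0685221] = 0.0040047
Weight by the priors:
  π_I·f_I = 0.26 × 3.50238e-05 = 9.10618e-06
  π_II·f_II = 0.36 × 9.59803e-05 = 3.45529e-05
  π_III·f_III = 0.38 × 0.0040047 = 0.00152179
Denominator: 9.10618e-06 + 3.45529e-05 + 0.00152179 = 0.00156545
P(Subgroup I | data) ≈ 0.0058

0.0058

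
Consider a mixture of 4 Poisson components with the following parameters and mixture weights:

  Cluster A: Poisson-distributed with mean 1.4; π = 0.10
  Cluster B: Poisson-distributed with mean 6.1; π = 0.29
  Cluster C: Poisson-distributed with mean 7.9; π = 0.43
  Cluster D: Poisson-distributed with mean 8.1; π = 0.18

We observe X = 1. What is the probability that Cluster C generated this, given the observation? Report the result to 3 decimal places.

The responsibility of component k is w_k f_k(x) divided by Σ_j w_j f_j(x).
Poisson probabilities:
  p_A = 0.345236
  p_B = 0.0136815
  p_C = 0.00292887
  p_D = 0.00245867
Prior × likelihood for each component:
  w_A·p_A = 0.10 × 0.345236 = 0.0345236
  w_B·p_B = 0.29 × 0.0136815 = 0.00396763
  w_C·p_C = 0.43 × 0.00292887 = 0.00125942
  w_D·p_D = 0.18 × 0.00245867 = 0.00044256
Evidence: 0.0345236 + 0.00396763 + 0.00125942 + 0.00044256 = 0.0401932
P(Cluster C | 1) = 0.00125942 / 0.0401932 ≈ 0.031

0.031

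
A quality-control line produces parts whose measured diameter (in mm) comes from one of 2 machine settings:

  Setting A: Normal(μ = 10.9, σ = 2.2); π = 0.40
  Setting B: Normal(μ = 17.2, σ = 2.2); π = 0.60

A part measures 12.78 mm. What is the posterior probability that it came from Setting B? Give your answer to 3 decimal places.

0.223

By Bayes' theorem, P(k | x) = π_k f_k(x) / Σ_j π_j f_j(x).
Evaluate each component's likelihood at the observed value:
  L_A = (1/(2.2·√(2π)))·exp(−(12.78−10.9)²/(2·2.2²)) = 0.181337·exp(-0.36512) = 0.125868
  L_B = (1/(2.2·√(2π)))·exp(−(12.78−17.2)²/(2·2.2²)) = 0.181337·exp(-2.01822) = 0.0240982
Unnormalised posteriors:
  π_A·L_A = 0.40 × 0.125868 = 0.0503473
  π_B·L_B = 0.60 × 0.0240982 = 0.0144589
Marginal: 0.0503473 + 0.0144589 = 0.0648062
So the posterior for Setting B is 0.0144589 / 0.0648062 ≈ 0.223.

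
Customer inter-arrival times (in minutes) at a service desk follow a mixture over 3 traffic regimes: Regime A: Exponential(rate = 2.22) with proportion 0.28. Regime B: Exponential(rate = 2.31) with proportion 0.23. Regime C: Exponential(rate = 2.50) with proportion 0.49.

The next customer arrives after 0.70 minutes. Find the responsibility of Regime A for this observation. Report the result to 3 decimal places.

By Bayes' theorem, P(k | x) = π_k f_k(x) / Σ_j π_j f_j(x).
Component likelihoods at x = 0.70 minutes:
  p_A = 2.22·e^(−2.22·0.70) = 2.22·e^(−1.5540) = 0.46931
  p_B = 2.31·e^(−2.31·0.70) = 2.31·e^(−1.6170) = 0.458519
  p_C = 2.50·e^(−2.50·0.70) = 2.50·e^(−1.7500) = 0.434435
Weight by the priors:
  π_A·p_A = 0.28 × 0.46931 = 0.131407
  π_B·p_B = 0.23 × 0.458519 = 0.105459
  π_C·p_C = 0.49 × 0.434435 = 0.212873
Denominator: 0.131407 + 0.105459 + 0.212873 = 0.449739
Responsibility of Regime A: 0.131407 / 0.449739 ≈ 0.292

0.292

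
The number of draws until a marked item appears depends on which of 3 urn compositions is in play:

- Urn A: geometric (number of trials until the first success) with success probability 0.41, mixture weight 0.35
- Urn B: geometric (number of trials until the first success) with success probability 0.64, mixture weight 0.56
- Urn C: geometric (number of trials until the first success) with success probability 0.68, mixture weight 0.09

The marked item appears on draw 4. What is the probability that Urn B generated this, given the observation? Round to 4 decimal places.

0.3469

The responsibility of component k is P(Z=k) f_k(x) divided by Σ_j P(Z=j) f_j(x).
Component likelihoods at x = 4:
  p_A = 0.0842054
  p_B = 0.0298598
  p_C = 0.0222822
Prior × likelihood for each component:
  P(Z=A)·p_A = 0.35 × 0.0842054 = 0.0294719
  P(Z=B)·p_B = 0.56 × 0.0298598 = 0.0167215
  P(Z=C)·p_C = 0.09 × 0.0222822 = 0.0020054
Evidence: 0.0294719 + 0.0167215 + 0.0020054 = 0.0481988
P(Urn B | x) ≈ 0.3469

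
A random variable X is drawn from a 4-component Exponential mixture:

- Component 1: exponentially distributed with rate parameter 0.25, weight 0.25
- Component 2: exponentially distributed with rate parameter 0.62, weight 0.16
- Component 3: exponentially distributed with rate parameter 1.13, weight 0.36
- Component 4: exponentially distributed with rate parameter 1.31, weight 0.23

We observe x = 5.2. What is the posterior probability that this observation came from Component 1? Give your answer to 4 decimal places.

P(component k | x) = π_k·f_k(x) / marginal(x), where marginal(x) = Σ_j π_j·f_j(x).
Evaluate each component's likelihood at the observed value:
  L_1 = 0.0681329
  L_2 = 0.0246732
  L_3 = 0.00317077
  L_4 = 0.00144164
Unnormalised posteriors:
  π_1·L_1 = 0.25 × 0.0681329 = 0.0170332
  π_2·L_2 = 0.16 × 0.0246732 = 0.00394772
  π_3·L_3 = 0.36 × 0.00317077 = 0.00114148
  π_4·L_4 = 0.23 × 0.00144164 = 0.000331578
Marginal: 0.0170332 + 0.00394772 + 0.00114148 + 0.000331578 = 0.022454
P(Component 1 | x) = 0.0170332 / 0.022454 ≈ 0.7586

0.7586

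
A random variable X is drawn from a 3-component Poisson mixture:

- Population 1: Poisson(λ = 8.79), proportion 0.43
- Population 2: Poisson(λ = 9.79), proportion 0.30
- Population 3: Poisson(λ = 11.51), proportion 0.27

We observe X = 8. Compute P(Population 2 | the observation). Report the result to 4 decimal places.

Posterior ∝ prior × likelihood, so P(k | x) ∝ π_k f_k(x); normalise over all components.
Evaluate each component's likelihood at the observed value:
  L_1 = e^(−8.79)·8.79^8/8! = 0.134568
  L_2 = e^(−9.79)·9.79^8/8! = 0.117219
  L_3 = e^(−11.51)·11.51^8/8! = 0.0766218
Prior × likelihood for each component:
  π_1·L_1 = 0.43 × 0.134568 = 0.0578643
  π_2·L_2 = 0.30 × 0.117219 = 0.0351657
  π_3·L_3 = 0.27 × 0.0766218 = 0.0206879
Marginal: 0.0578643 + 0.0351657 + 0.0206879 = 0.113718
P(Population 2 | the observation) = 0.0351657 / 0.113718 ≈ 0.3092

0.3092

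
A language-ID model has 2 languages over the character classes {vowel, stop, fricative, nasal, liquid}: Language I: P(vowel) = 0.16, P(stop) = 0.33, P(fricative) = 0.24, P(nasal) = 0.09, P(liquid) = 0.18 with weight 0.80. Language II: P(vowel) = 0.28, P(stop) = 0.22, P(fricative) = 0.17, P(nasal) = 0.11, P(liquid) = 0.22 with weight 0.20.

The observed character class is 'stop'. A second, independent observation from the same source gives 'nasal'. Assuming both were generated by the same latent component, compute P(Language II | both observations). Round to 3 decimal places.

0.169

Apply Bayes' rule: the posterior for each component is proportional to its prior times its likelihood at x.
Since both observations come from the same component, the likelihood for component k is f_k(x₁)·f_k(x₂).
  L_I = [P(stop | comp) = 0.33] × [0.09] = 0.0297
  L_II = [P(stop | comp) = 0.22] × [0.11] = 0.0242
Prior × likelihood for each component:
  P(Z=I)·L_I = 0.80 × 0.0297 = 0.02376
  P(Z=II)·L_II = 0.20 × 0.0242 = 0.00484
Evidence: 0.02376 + 0.00484 = 0.0286
P(Language II | data) = 0.00484 / 0.0286 ≈ 0.169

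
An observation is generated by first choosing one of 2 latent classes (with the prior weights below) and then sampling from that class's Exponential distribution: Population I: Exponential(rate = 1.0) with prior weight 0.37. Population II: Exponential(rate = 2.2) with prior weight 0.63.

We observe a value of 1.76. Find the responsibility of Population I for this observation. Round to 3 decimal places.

0.688

By Bayes' theorem, P(k | x) = π_k f_k(x) / Σ_j π_j f_j(x).
Evaluate each component's likelihood at the observed value:
  p_I = 1.0·e^(−1.0·1.76) = 1.0·e^(−1.7600) = 0.172045
  p_II = 2.2·e^(−2.2·1.76) = 2.2·e^(−3.8720) = 0.0457967
Prior × likelihood for each component:
  π_I·p_I = 0.37 × 0.172045 = 0.0636566
  π_II·p_II = 0.63 × 0.0457967 = 0.0288519
Denominator: 0.0636566 + 0.0288519 = 0.0925085
Responsibility of Population I: 0.0636566 / 0.0925085 ≈ 0.688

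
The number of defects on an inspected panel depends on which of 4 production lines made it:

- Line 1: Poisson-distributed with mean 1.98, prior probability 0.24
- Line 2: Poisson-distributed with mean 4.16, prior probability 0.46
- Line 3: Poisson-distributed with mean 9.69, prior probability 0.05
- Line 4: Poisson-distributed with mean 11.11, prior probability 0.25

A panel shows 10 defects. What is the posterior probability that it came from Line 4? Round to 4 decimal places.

The responsibility of component k is π_k f_k(x) divided by Σ_j π_j f_j(x).
Component likelihoods at x = 10 defects:
  L_1 = e^(−1.98)·1.98^10/10! = 3.52359e-05
  L_2 = e^(−4.16)·4.16^10/10! = 0.00667583
  L_3 = e^(−9.69)·9.69^10/10! = 0.124498
  L_4 = e^(−11.11)·11.11^10/10! = 0.118132
Unnormalised posteriors:
  π_1·L_1 = 0.24 × 3.52359e-05 = 8.45662e-06
  π_2·L_2 = 0.46 × 0.00667583 = 0.00307088
  π_3·L_3 = 0.05 × 0.124498 = 0.00622488
  π_4·L_4 = 0.25 × 0.118132 = 0.0295329
Normaliser: 8.45662e-06 + 0.00307088 + 0.00622488 + 0.0295329 = 0.0388371
Responsibility of Line 4: 0.0295329 / 0.0388371 ≈ 0.7604

0.7604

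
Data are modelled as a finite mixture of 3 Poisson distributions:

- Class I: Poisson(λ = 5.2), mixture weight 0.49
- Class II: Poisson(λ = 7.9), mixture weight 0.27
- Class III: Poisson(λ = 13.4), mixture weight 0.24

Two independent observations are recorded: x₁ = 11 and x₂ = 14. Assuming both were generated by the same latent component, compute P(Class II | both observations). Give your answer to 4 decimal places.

0.1097

The responsibility of component k is w_k f_k(x) divided by Σ_j w_j f_j(x).
Since both observations come from the same component, the likelihood for component k is f_k(x₁)·f_k(x₂).
  f_I = [0.0103884] × [0.000668817] = 6.94795e-06
  f_II = [0.069473] × [0.0156836] = 0.00108958
  f_III = [0.0949404] × [0.104595] = 0.00993033
Multiply by the mixture weights:
  w_I·f_I = 0.49 × 6.94795e-06 = 3.4045e-06
  w_II·f_II = 0.27 × 0.00108958 = 0.000294187
  w_III·f_III = 0.24 × 0.00993033 = 0.00238328
Normaliser: 3.4045e-06 + 0.000294187 + 0.00238328 = 0.00268087
So the posterior for Class II is 0.000294187 / 0.00268087 ≈ 0.1097.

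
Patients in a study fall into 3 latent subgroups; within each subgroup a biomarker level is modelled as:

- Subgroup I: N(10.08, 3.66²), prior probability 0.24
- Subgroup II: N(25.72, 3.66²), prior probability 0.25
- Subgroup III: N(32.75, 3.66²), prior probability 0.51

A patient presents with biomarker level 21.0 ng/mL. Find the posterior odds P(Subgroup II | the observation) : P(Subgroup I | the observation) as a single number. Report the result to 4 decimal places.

38.8699

Posterior odds = (π_i f_i(x)) / (π_j f_j(x)); the normalising sum cancels.
Component likelihoods at x = 21.0 ng/mL:
  p_I = (1/(3.66·√(2π)))·exp(−(21.0−10.08)²/(2·3.66²)) = 0.109001·exp(-4.45095) = 0.00127176
  p_II = (1/(3.66·√(2π)))·exp(−(21.0−25.72)²/(2·3.66²)) = 0.109001·exp(-0.83156) = 0.0474557
  p_III = (1/(3.66·√(2π)))·exp(−(21.0−32.75)²/(2·3.66²)) = 0.109001·exp(-5.15328) = 0.00063007
0.0118639 / 0.000305222 ≈ 38.8699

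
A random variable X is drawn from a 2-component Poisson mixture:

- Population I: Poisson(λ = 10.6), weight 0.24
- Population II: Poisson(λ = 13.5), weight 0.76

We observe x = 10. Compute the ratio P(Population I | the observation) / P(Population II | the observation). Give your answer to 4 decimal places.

The posterior odds equal the prior odds times the likelihood ratio: (π_i/π_j)·(f_i(x)/f_j(x)).
Evaluate each component's likelihood at the observed value:
  L_I = e^(−10.6)·10.6^10/10! = 0.122963
  L_II = e^(−13.5)·13.5^10/10! = 0.0759625
Odds = (0.24/0.76) × (0.122963/0.0759625) = 0.315789 × 1.61873 ≈ 0.5112

0.5112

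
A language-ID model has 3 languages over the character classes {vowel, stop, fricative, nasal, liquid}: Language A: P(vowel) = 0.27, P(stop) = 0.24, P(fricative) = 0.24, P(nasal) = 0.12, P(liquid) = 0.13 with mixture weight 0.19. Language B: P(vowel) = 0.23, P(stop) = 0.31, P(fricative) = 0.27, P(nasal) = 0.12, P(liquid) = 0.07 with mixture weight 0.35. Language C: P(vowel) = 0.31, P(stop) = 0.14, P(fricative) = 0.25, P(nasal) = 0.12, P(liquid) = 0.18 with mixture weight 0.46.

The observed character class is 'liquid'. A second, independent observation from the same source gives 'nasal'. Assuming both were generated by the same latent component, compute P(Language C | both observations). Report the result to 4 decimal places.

P(component k | x) = π_k·f_k(x) / marginal(x), where marginal(x) = Σ_j π_j·f_j(x).
Since both observations come from the same component, the likelihood for component k is f_k(x₁)·f_k(x₂).
  p_A = [P(liquid | comp) = 0.13] × [0.12] = 0.0156
  p_B = [P(liquid | comp) = 0.07] × [0.12] = 0.0084
  p_C = [P(liquid | comp) = 0.18] × [0.12] = 0.0216
Weight by the priors:
  π_A·p_A = 0.19 × 0.0156 = 0.002964
  π_B·p_B = 0.35 × 0.0084 = 0.00294
  π_C·p_C = 0.46 × 0.0216 = 0.009936
Normaliser: 0.002964 + 0.00294 + 0.009936 = 0.01584
Responsibility of Language C: 0.009936 / 0.01584 ≈ 0.6273

0.6273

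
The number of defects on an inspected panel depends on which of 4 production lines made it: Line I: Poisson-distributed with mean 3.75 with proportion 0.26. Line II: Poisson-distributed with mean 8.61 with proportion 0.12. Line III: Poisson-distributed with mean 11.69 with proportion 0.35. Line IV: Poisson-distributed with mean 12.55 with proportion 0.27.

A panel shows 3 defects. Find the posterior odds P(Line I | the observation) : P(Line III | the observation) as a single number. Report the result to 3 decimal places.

Only the two components matter; the odds are (P(Z=i) f_i(x)) / (P(Z=j) f_j(x)).
Poisson probabilities:
  L_I = e^(−3.75)·3.75^3/3! = 0.206699
  L_II = e^(−8.61)·8.61^3/3! = 0.0193902
  L_III = e^(−11.69)·11.69^3/3! = 0.00223044
  L_IV = e^(−12.55)·12.55^3/3! = 0.00116784
Posterior odds = (P(Z=I)·L_I) / (P(Z=III)·L_III) = (0.26·0.206699) / (0.35·0.00223044) = 0.0537417 / 0.000780653 ≈ 68.842

68.842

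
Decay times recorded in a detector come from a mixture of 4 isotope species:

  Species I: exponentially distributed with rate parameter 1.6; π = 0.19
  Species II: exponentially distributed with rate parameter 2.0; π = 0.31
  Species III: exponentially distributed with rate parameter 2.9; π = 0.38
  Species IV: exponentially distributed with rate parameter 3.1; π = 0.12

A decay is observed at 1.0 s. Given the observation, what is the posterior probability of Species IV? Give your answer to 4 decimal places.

Apply Bayes' rule: the posterior for each component is proportional to its prior times its likelihood at x.
Evaluate each component's likelihood at the observed value:
  f_I = 1.6·e^(−1.6·1.0) = 1.6·e^(−1.6000) = 0.323034
  f_II = 2.0·e^(−2.0·1.0) = 2.0·e^(−2.0000) = 0.270671
  f_III = 2.9·e^(−2.9·1.0) = 2.9·e^(−2.9000) = 0.159567
  f_IV = 3.1·e^(−3.1·1.0) = 3.1·e^(−3.1000) = 0.139653
Weight by the priors:
  w_I·f_I = 0.19 × 0.323034 = 0.0613765
  w_II·f_II = 0.31 × 0.270671 = 0.0839079
  w_III·f_III = 0.38 × 0.159567 = 0.0606356
  w_IV·f_IV = 0.12 × 0.139653 = 0.0167583
Sum: 0.0613765 + 0.0839079 + 0.0606356 + 0.0167583 = 0.222678
So the posterior for Species IV is 0.0167583 / 0.222678 ≈ 0.0753.

0.0753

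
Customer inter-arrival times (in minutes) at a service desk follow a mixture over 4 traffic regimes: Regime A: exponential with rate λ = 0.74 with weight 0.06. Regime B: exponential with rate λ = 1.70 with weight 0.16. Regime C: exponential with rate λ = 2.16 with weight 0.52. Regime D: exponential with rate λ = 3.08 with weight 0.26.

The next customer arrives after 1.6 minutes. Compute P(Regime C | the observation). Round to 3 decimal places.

0.487

Posterior ∝ prior × likelihood, so P(k | x) ∝ π_k f_k(x); normalise over all components.
Evaluate each component's likelihood at the observed value:
  p_A = 0.74·e^(−0.74·1.6) = 0.74·e^(−1.1840) = 0.226479
  p_B = 1.70·e^(−1.70·1.6) = 1.70·e^(−2.7200) = 0.111987
  p_C = 2.16·e^(−2.16·1.6) = 2.16·e^(−3.4560) = 0.0681604
  p_D = 3.08·e^(−3.08·1.6) = 3.08·e^(−4.9280) = 0.0223022
Unnormalised posteriors:
  π_A·p_A = 0.06 × 0.226479 = 0.0135887
  π_B·p_B = 0.16 × 0.111987 = 0.0179179
  π_C·p_C = 0.52 × 0.0681604 = 0.0354434
  π_D·p_D = 0.26 × 0.0223022 = 0.00579857
Marginal: 0.0135887 + 0.0179179 + 0.0354434 + 0.00579857 = 0.0727486
P(Regime C | x) = 0.0354434 / 0.0727486 ≈ 0.487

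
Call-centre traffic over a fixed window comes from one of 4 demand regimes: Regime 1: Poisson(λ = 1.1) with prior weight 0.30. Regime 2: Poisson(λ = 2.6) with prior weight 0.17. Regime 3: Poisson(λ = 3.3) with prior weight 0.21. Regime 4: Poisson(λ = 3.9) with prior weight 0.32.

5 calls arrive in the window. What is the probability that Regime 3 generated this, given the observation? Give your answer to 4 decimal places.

0.2877

P(component k | x) = P(Z=k)·f_k(x) / marginal(x), where marginal(x) = Σ_j P(Z=j)·f_j(x).
Poisson probabilities:
  p_1 = 0.00446744
  p_2 = 0.0735394
  p_3 = 0.120286
  p_4 = 0.152193
Unnormalised posteriors:
  P(Z=1)·p_1 = 0.30 × 0.00446744 = 0.00134023
  P(Z=2)·p_2 = 0.17 × 0.0735394 = 0.0125017
  P(Z=3)·p_3 = 0.21 × 0.120286 = 0.0252602
  P(Z=4)·p_4 = 0.32 × 0.152193 = 0.0487016
Marginal: 0.00134023 + 0.0125017 + 0.0252602 + 0.0487016 = 0.0878037
Responsibility of Regime 3: 0.0252602 / 0.0878037 ≈ 0.2877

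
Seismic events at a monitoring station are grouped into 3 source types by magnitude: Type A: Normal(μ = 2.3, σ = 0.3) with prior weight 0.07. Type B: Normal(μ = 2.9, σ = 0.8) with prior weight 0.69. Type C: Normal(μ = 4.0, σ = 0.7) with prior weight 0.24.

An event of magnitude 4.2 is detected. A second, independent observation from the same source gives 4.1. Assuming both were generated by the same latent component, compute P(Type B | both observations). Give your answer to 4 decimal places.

By Bayes' theorem, P(k | x) = π_k f_k(x) / Σ_j π_j f_j(x).
Since both observations come from the same component, the likelihood for component k is f_k(x₁)·f_k(x₂).
  p_A = [2.59282e-09] × [2.02529e-08] = 5.25122e-17
  p_B = [0.133173] × [0.161897] = 0.0215603
  p_C = [0.547124] × [0.564132] = 0.30865
Multiply by the mixture weights:
  π_A·p_A = 0.07 × 5.25122e-17 = 3.67585e-18
  π_B·p_B = 0.69 × 0.0215603 = 0.0148766
  π_C·p_C = 0.24 × 0.30865 = 0.074076
Sum: 3.67585e-18 + 0.0148766 + 0.074076 = 0.0889526
Responsibility of Type B: 0.0148766 / 0.0889526 ≈ 0.1672

0.1672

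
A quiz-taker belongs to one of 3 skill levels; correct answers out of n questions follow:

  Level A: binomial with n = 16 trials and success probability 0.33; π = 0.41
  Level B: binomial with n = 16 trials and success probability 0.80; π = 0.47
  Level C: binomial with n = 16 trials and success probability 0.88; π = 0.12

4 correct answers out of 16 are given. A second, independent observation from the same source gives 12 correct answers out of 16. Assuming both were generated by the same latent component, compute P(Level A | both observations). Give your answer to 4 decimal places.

By Bayes' theorem, P(k | x) = π_k f_k(x) / Σ_j π_j f_j(x).
Since both observations come from the same component, the likelihood for component k is f_k(x₁)·f_k(x₂).
  f_A = [C(16,4)·0.33^4·0.67^12 = 1820·0.0118592·0.00818272 = 0.176614] × [0.000611699] = 0.000108035
  f_B = [C(16,4)·0.80^4·0.20^12 = 1820·0.4096·4.096e-09 = 3.05345e-06] × [0.200111] = 6.1103e-07
  f_C = [C(16,4)·0.88^4·0.12^12 = 1820·0.599695·8.9161e-12 = 9.73144e-09] × [0.0813933] = 7.92073e-10
Unnormalised posteriors:
  π_A·f_A = 0.41 × 0.000108035 = 4.42942e-05
  π_B·f_B = 0.47 × 6.1103e-07 = 2.87184e-07
  π_C·f_C = 0.12 × 7.92073e-10 = 9.50488e-11
Denominator: 4.42942e-05 + 2.87184e-07 + 9.50488e-11 = 4.45814e-05
P(Level A | data) = 4.42942e-05 / 4.45814e-05 ≈ 0.9936

0.9936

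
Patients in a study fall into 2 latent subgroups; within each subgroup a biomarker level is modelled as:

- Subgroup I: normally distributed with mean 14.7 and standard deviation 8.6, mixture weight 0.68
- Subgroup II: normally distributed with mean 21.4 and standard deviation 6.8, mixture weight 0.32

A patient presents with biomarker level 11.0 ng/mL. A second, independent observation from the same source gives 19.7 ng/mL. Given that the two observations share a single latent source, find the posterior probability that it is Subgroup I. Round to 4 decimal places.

0.7726

By Bayes' theorem, P(k | x) = π_k f_k(x) / Σ_j π_j f_j(x).
Since both observations come from the same component, the likelihood for component k is f_k(x₁)·f_k(x₂).
  L_I = [(1/(8.6·√(2π)))·exp(−(11.0−14.7)²/(2·8.6²)) = 0.046389·exp(-0.09255) = 0.042288] × [0.0391752] = 0.00165664
  L_II = [(1/(6.8·√(2π)))·exp(−(11.0−21.4)²/(2·6.8²)) = 0.058668·exp(-1.16955) = 0.0182168] × [0.056863] = 0.00103586
Weight by the priors:
  π_I·L_I = 0.68 × 0.00165664 = 0.00112652
  π_II·L_II = 0.32 × 0.00103586 = 0.000331475
Normaliser: 0.00112652 + 0.000331475 = 0.00145799
Responsibility of Subgroup I: 0.00112652 / 0.00145799 ≈ 0.7726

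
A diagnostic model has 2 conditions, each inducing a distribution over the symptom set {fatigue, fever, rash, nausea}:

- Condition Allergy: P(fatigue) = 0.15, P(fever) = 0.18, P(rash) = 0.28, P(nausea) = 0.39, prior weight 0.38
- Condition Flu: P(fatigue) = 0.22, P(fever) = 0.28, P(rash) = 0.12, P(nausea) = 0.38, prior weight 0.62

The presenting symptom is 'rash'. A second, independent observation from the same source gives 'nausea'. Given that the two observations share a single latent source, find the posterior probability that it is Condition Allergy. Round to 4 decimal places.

The responsibility of component k is w_k f_k(x) divided by Σ_j w_j f_j(x).
Since both observations come from the same component, the likelihood for component k is f_k(x₁)·f_k(x₂).
  f_Allergy = [P(rash | comp) = 0.28] × [0.39] = 0.1092
  f_Flu = [P(rash | comp) = 0.12] × [0.38] = 0.0456
Multiply by the mixture weights:
  w_Allergy·f_Allergy = 0.38 × 0.1092 = 0.041496
  w_Flu·f_Flu = 0.62 × 0.0456 = 0.028272
Marginal: 0.041496 + 0.028272 = 0.069768
P(Condition Allergy | x) ≈ 0.5948

0.5948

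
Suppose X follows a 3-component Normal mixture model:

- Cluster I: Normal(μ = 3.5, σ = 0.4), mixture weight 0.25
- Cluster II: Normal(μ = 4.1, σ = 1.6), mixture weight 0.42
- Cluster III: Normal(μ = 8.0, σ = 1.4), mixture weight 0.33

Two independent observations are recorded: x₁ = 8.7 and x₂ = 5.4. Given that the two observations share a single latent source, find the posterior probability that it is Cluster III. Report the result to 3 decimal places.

P(component k | x) = π_k·f_k(x) / marginal(x), where marginal(x) = Σ_j π_j·f_j(x).
Since both observations come from the same component, the likelihood for component k is f_k(x₁)·f_k(x₂).
  f_I = [(1/(0.4·√(2π)))·exp(−(8.7−3.5)²/(2·0.4²)) = 0.997356·exp(-84.50000) = 1.99971e-37] × [1.25738e-05] = 2.51439e-42
  f_II = [(1/(1.6·√(2π)))·exp(−(8.7−4.1)²/(2·1.6²)) = 0.249339·exp(-4.13281) = 0.00399883] × [0.179242] = 0.000716756
  f_III = [(1/(1.4·√(2π)))·exp(−(8.7−8.0)²/(2·1.4²)) = 0.284959·exp(-0.12500) = 0.251475] × [0.0507979] = 0.0127744
Unnormalised posteriors:
  π_I·f_I = 0.25 × 2.51439e-42 = 6.28596e-43
  π_II·f_II = 0.42 × 0.000716756 = 0.000301038
  π_III·f_III = 0.33 × 0.0127744 = 0.00421556
Evidence: 6.28596e-43 + 0.000301038 + 0.00421556 = 0.00451659
Responsibility of Cluster III: 0.00421556 / 0.00451659 ≈ 0.933

0.933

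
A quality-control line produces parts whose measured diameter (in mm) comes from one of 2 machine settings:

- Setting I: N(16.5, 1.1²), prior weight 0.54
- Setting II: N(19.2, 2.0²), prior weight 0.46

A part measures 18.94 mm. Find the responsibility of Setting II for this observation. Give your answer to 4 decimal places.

The responsibility of component k is π_k f_k(x) divided by Σ_j π_j f_j(x).
Normal densities:
  L_I = (1/(1.1·√(2π)))·exp(−(18.94−16.5)²/(2·1.1²)) = 0.362675·exp(-2.46017) = 0.03098
  L_II = (1/(2.0·√(2π)))·exp(−(18.94−19.2)²/(2·2.0²)) = 0.199471·exp(-0.00845) = 0.197793
Unnormalised posteriors:
  π_I·L_I = 0.54 × 0.03098 = 0.0167292
  π_II·L_II = 0.46 × 0.197793 = 0.0909846
Sum: 0.0167292 + 0.0909846 = 0.107714
So the posterior for Setting II is 0.0909846 / 0.107714 ≈ 0.8447.

0.8447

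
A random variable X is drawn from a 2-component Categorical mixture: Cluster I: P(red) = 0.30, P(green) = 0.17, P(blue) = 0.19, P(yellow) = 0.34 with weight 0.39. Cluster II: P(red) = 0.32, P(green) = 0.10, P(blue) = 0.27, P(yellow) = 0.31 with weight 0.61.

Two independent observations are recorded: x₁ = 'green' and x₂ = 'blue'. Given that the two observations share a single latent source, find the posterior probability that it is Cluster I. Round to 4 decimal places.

0.4334

The responsibility of component k is P(Z=k) f_k(x) divided by Σ_j P(Z=j) f_j(x).
Since both observations come from the same component, the likelihood for component k is f_k(x₁)·f_k(x₂).
  L_I = [0.17] × [0.19] = 0.0323
  L_II = [0.1] × [0.27] = 0.027
Unnormalised posteriors:
  P(Z=I)·L_I = 0.39 × 0.0323 = 0.012597
  P(Z=II)·L_II = 0.61 × 0.027 = 0.01647
Normaliser: 0.012597 + 0.01647 = 0.029067
Responsibility of Cluster I: 0.012597 / 0.029067 ≈ 0.4334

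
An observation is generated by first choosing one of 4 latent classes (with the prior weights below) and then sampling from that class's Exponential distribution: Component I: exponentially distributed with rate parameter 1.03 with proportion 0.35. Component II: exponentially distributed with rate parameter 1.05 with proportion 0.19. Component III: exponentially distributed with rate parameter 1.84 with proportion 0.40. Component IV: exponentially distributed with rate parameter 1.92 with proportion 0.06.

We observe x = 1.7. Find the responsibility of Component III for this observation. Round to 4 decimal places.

By Bayes' theorem, P(k | x) = P(Z=k) f_k(x) / Σ_j P(Z=j) f_j(x).
Component likelihoods at x = 1.7:
  L_I = 1.03·e^(−1.03·1.7) = 1.03·e^(−1.7510) = 0.178808
  L_II = 1.05·e^(−1.05·1.7) = 1.05·e^(−1.7850) = 0.176187
  L_III = 1.84·e^(−1.84·1.7) = 1.84·e^(−3.1280) = 0.0806018
  L_IV = 1.92·e^(−1.92·1.7) = 1.92·e^(−3.2640) = 0.0734115
Unnormalised posteriors:
  P(Z=I)·L_I = 0.35 × 0.178808 = 0.0625829
  P(Z=II)·L_II = 0.19 × 0.176187 = 0.0334755
  P(Z=III)·L_III = 0.40 × 0.0806018 = 0.0322407
  P(Z=IV)·L_IV = 0.06 × 0.0734115 = 0.00440469
Denominator: 0.0625829 + 0.0334755 + 0.0322407 + 0.00440469 = 0.132704
Responsibility of Component III: 0.0322407 / 0.132704 ≈ 0.2430

0.2430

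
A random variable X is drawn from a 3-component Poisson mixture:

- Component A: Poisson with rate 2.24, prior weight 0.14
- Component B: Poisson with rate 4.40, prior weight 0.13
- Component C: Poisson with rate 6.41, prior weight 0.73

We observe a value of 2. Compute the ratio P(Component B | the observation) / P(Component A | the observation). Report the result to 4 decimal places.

The posterior odds equal the prior odds times the likelihood ratio: (π_i/π_j)·(f_i(x)/f_j(x)).
Component likelihoods at x = 2:
  f_A = e^(−2.24)·2.24^2/2! = 0.267083
  f_B = e^(−4.40)·4.40^2/2! = 0.118845
  f_C = e^(−6.41)·6.41^2/2! = 0.0337955
0.0154498 / 0.0373916 ≈ 0.4132

0.4132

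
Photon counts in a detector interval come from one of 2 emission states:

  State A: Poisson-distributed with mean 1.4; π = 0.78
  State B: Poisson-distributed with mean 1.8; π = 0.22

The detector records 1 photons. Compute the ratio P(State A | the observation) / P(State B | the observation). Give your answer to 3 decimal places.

Since P(k|x) ∝ P(Z=k) f_k(x), the posterior odds are P(Z=i) f_i(x) / (P(Z=j) f_j(x)).
Component likelihoods at x = 1 photons:
  f_A = 0.345236
  f_B = 0.297538
0.269284 / 0.0654584 ≈ 4.114

4.114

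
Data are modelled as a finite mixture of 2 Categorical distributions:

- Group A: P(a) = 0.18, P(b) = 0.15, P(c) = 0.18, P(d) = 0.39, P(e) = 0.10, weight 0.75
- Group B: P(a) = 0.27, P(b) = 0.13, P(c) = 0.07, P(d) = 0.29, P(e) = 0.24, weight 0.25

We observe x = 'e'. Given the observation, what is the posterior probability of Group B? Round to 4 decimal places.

0.4444

P(component k | x) = π_k·f_k(x) / marginal(x), where marginal(x) = Σ_j π_j·f_j(x).
Categorical probabilities:
  p_A = P(e | comp) = 0.10
  p_B = P(e | comp) = 0.24
Prior × likelihood for each component:
  π_A·p_A = 0.75 × 0.1 = 0.075
  π_B·p_B = 0.25 × 0.24 = 0.06
Sum: 0.075 + 0.06 = 0.135
So the posterior for Group B is 0.06 / 0.135 ≈ 0.4444.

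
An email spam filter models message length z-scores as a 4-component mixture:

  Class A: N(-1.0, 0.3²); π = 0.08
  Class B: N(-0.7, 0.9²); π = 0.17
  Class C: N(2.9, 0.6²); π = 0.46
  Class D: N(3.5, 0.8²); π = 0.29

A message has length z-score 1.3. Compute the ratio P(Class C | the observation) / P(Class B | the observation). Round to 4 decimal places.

1.3695

Only the two components matter; the odds are (w_i f_i(x)) / (w_j f_j(x)).
Evaluate each component's likelihood at the observed value:
  f_A = (1/(0.3·√(2π)))·exp(−(1.3−-1.0)²/(2·0.3²)) = 1.329808·exp(-29.38889) = 2.29275e-13
  f_B = (1/(0.9·√(2π)))·exp(−(1.3−-0.7)²/(2·0.9²)) = 0.443269·exp(-2.46914) = 0.0375263
  f_C = (1/(0.6·√(2π)))·exp(−(1.3−2.9)²/(2·0.6²)) = 0.664904·exp(-3.55556) = 0.0189933
  f_D = (1/(0.8·√(2π)))·exp(−(1.3−3.5)²/(2·0.8²)) = 0.498678·exp(-3.78125) = 0.011367
Posterior odds = (w_C·f_C) / (w_B·f_B) = (0.46·0.0189933) / (0.17·0.0375263) = 0.00873692 / 0.00637947 ≈ 1.3695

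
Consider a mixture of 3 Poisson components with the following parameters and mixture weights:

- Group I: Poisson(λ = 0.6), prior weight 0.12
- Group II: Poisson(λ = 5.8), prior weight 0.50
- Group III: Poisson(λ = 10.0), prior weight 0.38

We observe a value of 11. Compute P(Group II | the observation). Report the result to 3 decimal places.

The responsibility of component k is π_k f_k(x) divided by Σ_j π_j f_j(x).
Component likelihoods at x = 11:
  p_I = e^(−0.6)·0.6^11/11! = 4.98806e-11
  p_II = e^(−5.8)·5.8^11/11! = 0.0189515
  p_III = e^(−10.0)·10.0^11/11! = 0.113736
Prior × likelihood for each component:
  π_I·p_I = 0.12 × 4.98806e-11 = 5.98567e-12
  π_II·p_II = 0.50 × 0.0189515 = 0.00947576
  π_III·p_III = 0.38 × 0.113736 = 0.0432198
Evidence: 5.98567e-12 + 0.00947576 + 0.0432198 = 0.0526956
Responsibility of Group II: 0.00947576 / 0.0526956 ≈ 0.180

0.180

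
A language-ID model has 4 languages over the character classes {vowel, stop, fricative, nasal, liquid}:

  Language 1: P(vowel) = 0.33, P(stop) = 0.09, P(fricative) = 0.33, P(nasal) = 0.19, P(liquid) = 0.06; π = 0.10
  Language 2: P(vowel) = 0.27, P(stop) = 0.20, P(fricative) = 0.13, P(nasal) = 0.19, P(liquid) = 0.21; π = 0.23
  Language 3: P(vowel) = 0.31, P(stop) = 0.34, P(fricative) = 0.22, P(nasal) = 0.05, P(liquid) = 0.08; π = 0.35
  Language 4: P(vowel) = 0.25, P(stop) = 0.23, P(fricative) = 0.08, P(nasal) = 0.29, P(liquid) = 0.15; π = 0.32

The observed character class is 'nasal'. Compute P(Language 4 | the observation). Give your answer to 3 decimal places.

0.536

P(component k | x) = π_k·f_k(x) / marginal(x), where marginal(x) = Σ_j π_j·f_j(x).
Categorical probabilities:
  f_1 = P(nasal | comp) = 0.19
  f_2 = P(nasal | comp) = 0.19
  f_3 = P(nasal | comp) = 0.05
  f_4 = P(nasal | comp) = 0.29
Multiply by the mixture weights:
  π_1·f_1 = 0.10 × 0.19 = 0.019
  π_2·f_2 = 0.23 × 0.19 = 0.0437
  π_3·f_3 = 0.35 × 0.05 = 0.0175
  π_4·f_4 = 0.32 × 0.29 = 0.0928
Denominator: 0.019 + 0.0437 + 0.0175 + 0.0928 = 0.173
P(Language 4 | data) ≈ 0.536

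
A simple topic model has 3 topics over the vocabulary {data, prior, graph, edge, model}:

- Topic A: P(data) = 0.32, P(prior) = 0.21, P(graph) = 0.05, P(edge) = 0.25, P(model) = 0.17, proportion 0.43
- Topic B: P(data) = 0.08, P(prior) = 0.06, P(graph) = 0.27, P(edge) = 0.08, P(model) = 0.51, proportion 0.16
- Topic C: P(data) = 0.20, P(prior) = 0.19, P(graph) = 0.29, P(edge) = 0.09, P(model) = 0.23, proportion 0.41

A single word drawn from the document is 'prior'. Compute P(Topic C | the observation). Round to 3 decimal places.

0.438

The responsibility of component k is w_k f_k(x) divided by Σ_j w_j f_j(x).
Component likelihoods at x = 'prior':
  L_A = P(prior | comp) = 0.21
  L_B = P(prior | comp) = 0.06
  L_C = P(prior | comp) = 0.19
Prior × likelihood for each component:
  w_A·L_A = 0.43 × 0.21 = 0.0903
  w_B·L_B = 0.16 × 0.06 = 0.0096
  w_C·L_C = 0.41 × 0.19 = 0.0779
Sum: 0.0903 + 0.0096 + 0.0779 = 0.1778
P(Topic C | data) ≈ 0.438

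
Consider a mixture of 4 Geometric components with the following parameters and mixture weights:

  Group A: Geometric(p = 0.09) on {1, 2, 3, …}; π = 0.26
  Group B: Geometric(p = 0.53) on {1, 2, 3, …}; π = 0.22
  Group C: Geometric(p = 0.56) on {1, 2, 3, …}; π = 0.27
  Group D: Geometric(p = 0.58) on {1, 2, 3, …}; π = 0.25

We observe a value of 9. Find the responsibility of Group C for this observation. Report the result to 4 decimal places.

0.0183

By Bayes' theorem, P(k | x) = w_k f_k(x) / Σ_j w_j f_j(x).
Component likelihoods at x = 9:
  L_A = 0.09·(1−0.09)^8 = 0.09·0.470253 = 0.0423227
  L_B = 0.53·(1−0.53)^8 = 0.53·0.00238113 = 0.001262
  L_C = 0.56·(1−0.56)^8 = 0.56·0.00140482 = 0.000786701
  L_D = 0.58·(1−0.58)^8 = 0.58·0.000968265 = 0.000561594
Prior × likelihood for each component:
  w_A·L_A = 0.26 × 0.0423227 = 0.0110039
  w_B·L_B = 0.22 × 0.001262 = 0.00027764
  w_C·L_C = 0.27 × 0.000786701 = 0.000212409
  w_D·L_D = 0.25 × 0.000561594 = 0.000140398
Normaliser: 0.0110039 + 0.00027764 + 0.000212409 + 0.000140398 = 0.0116344
P(Group C | 9) ≈ 0.0183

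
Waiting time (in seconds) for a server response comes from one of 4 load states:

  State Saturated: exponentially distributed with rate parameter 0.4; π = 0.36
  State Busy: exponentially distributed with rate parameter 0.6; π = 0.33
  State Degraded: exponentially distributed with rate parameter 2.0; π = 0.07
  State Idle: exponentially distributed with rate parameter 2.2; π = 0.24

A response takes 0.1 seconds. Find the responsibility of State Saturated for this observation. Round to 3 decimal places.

The responsibility of component k is P(Z=k) f_k(x) divided by Σ_j P(Z=j) f_j(x).
Component likelihoods at x = 0.1 seconds:
  L_Saturated = 0.4·e^(−0.4·0.1) = 0.4·e^(−0.0400) = 0.384316
  L_Busy = 0.6·e^(−0.6·0.1) = 0.6·e^(−0.0600) = 0.565059
  L_Degraded = 2.0·e^(−2.0·0.1) = 2.0·e^(−0.2000) = 1.63746
  L_Idle = 2.2·e^(−2.2·0.1) = 2.2·e^(−0.2200) = 1.76554
Multiply by the mixture weights:
  P(Z=Saturated)·L_Saturated = 0.36 × 0.384316 = 0.138354
  P(Z=Busy)·L_Busy = 0.33 × 0.565059 = 0.186469
  P(Z=Degraded)·L_Degraded = 0.07 × 1.63746 = 0.114622
  P(Z=Idle)·L_Idle = 0.24 × 1.76554 = 0.42373
Normaliser: 0.138354 + 0.186469 + 0.114622 + 0.42373 = 0.863175
P(State Saturated | 0.1 seconds) ≈ 0.160

0.160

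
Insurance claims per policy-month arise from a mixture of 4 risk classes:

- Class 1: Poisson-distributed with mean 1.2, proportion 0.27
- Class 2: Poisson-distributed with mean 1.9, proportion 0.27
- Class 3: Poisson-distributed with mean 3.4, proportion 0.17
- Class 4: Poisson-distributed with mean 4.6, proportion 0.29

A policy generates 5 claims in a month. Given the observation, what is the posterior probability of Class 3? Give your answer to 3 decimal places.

0.263

Posterior ∝ prior × likelihood, so P(k | x) ∝ P(Z=k) f_k(x); normalise over all components.
Poisson probabilities:
  L_1 = e^(−1.2)·1.2^5/5! = 0.00624556
  L_2 = e^(−1.9)·1.9^5/5! = 0.0308622
  L_3 = e^(−3.4)·3.4^5/5! = 0.126361
  L_4 = e^(−4.6)·4.6^5/5! = 0.172526
Weight by the priors:
  P(Z=1)·L_1 = 0.27 × 0.00624556 = 0.0016863
  P(Z=2)·L_2 = 0.27 × 0.0308622 = 0.0083328
  P(Z=3)·L_3 = 0.17 × 0.126361 = 0.0214813
  P(Z=4)·L_4 = 0.29 × 0.172526 = 0.0500324
Evidence: 0.0016863 + 0.0083328 + 0.0214813 + 0.0500324 = 0.0815328
P(Class 3 | 5 claims) ≈ 0.263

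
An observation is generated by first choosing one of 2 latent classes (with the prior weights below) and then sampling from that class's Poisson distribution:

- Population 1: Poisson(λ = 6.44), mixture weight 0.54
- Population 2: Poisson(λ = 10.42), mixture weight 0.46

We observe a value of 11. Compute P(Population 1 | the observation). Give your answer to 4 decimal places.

0.2400

The responsibility of component k is P(Z=k) f_k(x) divided by Σ_j P(Z=j) f_j(x).
Evaluate each component's likelihood at the observed value:
  p_1 = e^(−6.44)·6.44^11/11! = 0.0316033
  p_2 = e^(−10.42)·10.42^11/11! = 0.117501
Prior × likelihood for each component:
  P(Z=1)·p_1 = 0.54 × 0.0316033 = 0.0170658
  P(Z=2)·p_2 = 0.46 × 0.117501 = 0.0540504
Marginal: 0.0170658 + 0.0540504 = 0.0711161
P(Population 1 | x) = 0.0170658 / 0.0711161 ≈ 0.2400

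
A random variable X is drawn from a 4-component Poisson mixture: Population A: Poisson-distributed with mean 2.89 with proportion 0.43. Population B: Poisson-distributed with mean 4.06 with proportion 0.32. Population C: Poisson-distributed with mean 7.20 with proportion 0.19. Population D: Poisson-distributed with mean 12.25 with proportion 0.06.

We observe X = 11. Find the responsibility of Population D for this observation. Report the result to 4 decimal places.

Apply Bayes' rule: the posterior for each component is proportional to its prior times its likelihood at x.
Component likelihoods at x = 11:
  f_A = e^(−2.89)·2.89^11/11! = 0.000163535
  f_B = e^(−4.06)·4.06^11/11! = 0.00213499
  f_C = e^(−7.20)·7.20^11/11! = 0.0504175
  f_D = e^(−12.25)·12.25^11/11! = 0.111746
Multiply by the mixture weights:
  π_A·f_A = 0.43 × 0.000163535 = 7.03199e-05
  π_B·f_B = 0.32 × 0.00213499 = 0.000683196
  π_C·f_C = 0.19 × 0.0504175 = 0.00957933
  π_D·f_D = 0.06 × 0.111746 = 0.00670479
Evidence: 7.03199e-05 + 0.000683196 + 0.00957933 + 0.00670479 = 0.0170376
Responsibility of Population D: 0.00670479 / 0.0170376 ≈ 0.3935

0.3935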